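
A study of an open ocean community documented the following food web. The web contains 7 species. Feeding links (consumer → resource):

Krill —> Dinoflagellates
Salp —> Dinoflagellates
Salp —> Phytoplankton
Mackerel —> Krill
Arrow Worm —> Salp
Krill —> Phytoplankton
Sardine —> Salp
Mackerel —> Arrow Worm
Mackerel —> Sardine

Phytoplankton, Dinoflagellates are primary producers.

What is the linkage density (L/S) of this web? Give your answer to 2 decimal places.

L/S = 1.29

There are L = 9 links among S = 7 species.
L/S = 9/7 = 1.2857 ≈ 1.29.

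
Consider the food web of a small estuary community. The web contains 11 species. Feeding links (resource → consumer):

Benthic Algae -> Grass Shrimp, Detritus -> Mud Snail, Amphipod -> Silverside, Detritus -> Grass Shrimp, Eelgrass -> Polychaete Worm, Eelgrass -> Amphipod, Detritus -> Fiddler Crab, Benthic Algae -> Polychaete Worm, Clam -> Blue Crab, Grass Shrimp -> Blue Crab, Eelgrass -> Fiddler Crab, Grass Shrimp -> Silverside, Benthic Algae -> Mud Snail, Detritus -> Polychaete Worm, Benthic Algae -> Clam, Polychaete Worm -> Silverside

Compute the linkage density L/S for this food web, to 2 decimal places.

L/S = 1.45

There are L = 16 links among S = 11 species.
L/S = 16/11 = 1.4545 ≈ 1.45.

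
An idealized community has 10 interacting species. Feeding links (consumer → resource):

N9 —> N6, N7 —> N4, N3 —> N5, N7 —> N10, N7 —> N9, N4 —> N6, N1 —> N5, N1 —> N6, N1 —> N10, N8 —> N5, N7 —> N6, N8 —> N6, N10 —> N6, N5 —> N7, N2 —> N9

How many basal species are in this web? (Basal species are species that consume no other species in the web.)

1

Basal species (no prey listed): N6.
Count: 1.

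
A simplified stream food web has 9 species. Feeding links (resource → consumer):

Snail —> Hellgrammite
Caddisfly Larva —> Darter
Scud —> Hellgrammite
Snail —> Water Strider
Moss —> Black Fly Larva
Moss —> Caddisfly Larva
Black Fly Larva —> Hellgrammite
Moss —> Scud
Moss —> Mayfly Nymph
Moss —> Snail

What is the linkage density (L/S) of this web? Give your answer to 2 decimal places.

L/S = 1.11

There are L = 10 links among S = 9 species.
L/S = 10/9 = 1.1111 ≈ 1.11.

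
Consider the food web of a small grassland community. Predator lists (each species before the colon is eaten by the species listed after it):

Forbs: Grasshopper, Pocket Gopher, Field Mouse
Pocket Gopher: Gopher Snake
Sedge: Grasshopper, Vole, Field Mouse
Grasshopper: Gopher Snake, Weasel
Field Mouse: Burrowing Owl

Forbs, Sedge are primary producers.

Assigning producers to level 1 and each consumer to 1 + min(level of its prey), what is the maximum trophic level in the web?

3

Producers (level 1): Forbs, Sedge.
Following each consumer down to its lowest-level prey: Forbs → Grasshopper → Gopher Snake (levels 1 through 3).
All prey of Gopher Snake (Grasshopper 2, Pocket Gopher 2) are at level 2 or above, so Gopher Snake is at level 1 + 2 = 3.
Every consumer has at least one prey at level 2 or below, so none exceeds level 3.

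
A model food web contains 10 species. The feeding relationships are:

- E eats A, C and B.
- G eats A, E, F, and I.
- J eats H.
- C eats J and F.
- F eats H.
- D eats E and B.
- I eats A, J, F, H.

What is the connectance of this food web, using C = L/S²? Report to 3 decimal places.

C = 0.170

The web has S = 10 species and L = 17 feeding links.
C = L / S² = 17 / 100 = 0.1700 ≈ 0.170.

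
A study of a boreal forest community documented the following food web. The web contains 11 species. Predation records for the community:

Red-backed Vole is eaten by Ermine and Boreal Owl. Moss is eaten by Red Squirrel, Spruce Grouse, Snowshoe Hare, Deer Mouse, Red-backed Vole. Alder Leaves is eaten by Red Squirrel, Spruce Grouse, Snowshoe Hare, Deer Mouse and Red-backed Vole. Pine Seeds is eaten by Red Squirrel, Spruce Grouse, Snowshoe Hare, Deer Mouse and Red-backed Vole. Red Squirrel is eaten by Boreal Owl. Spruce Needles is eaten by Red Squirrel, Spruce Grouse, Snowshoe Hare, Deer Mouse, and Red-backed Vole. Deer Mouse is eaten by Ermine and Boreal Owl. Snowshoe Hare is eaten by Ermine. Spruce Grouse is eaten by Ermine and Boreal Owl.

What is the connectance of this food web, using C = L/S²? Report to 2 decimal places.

C = 0.23

The web has S = 11 species and L = 28 feeding links.
C = L / S² = 28 / 121 = 0.2314 ≈ 0.23.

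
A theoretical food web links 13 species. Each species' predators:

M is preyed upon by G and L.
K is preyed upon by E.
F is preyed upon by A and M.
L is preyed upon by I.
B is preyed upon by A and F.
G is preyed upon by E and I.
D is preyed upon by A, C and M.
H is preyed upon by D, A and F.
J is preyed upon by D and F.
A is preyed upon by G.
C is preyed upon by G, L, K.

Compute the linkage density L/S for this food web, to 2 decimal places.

There are L = 22 links among S = 13 species.
L/S = 22/13 = 1.6923 ≈ 1.69.

L/S = 1.69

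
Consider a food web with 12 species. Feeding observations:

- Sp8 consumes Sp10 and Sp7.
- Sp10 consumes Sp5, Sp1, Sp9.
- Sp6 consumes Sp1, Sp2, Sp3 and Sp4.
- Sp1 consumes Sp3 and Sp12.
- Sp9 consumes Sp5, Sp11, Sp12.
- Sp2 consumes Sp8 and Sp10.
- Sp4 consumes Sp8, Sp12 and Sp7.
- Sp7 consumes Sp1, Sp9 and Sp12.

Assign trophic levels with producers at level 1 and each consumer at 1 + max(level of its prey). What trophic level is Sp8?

Trophic level 4

Sp11 is a producer → level 1.
Sp9 eats Sp11 (level 1); other prey at levels: Sp12 1, Sp5 1 → level 2.
Sp10 eats Sp9 (level 2); other prey at levels: Sp5 1, Sp1 2 → level 3.
Sp8 eats Sp10 (level 3); other prey at levels: Sp7 3 → level 4.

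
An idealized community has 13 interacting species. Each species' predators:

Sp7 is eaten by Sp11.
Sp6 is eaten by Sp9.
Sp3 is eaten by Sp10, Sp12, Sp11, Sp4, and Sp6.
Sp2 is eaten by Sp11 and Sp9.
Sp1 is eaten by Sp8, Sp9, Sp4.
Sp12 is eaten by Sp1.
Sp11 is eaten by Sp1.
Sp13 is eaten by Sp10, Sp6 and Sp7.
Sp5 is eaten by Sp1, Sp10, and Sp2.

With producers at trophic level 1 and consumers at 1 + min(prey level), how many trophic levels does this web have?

Producers (level 1): Sp5, Sp3, Sp13.
Following each consumer down to its lowest-level prey: Sp5 → Sp1 → Sp8 (levels 1 through 3).
All prey of Sp8 (Sp1 2) are at level 2 or above, so Sp8 is at level 1 + 2 = 3.
Every consumer has at least one prey at level 2 or below, so none exceeds level 3.

3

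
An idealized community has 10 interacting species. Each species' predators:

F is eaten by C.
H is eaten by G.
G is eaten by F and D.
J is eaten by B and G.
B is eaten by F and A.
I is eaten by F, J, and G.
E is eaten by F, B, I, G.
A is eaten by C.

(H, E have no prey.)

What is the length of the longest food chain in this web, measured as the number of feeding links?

One longest chain: E → I → J → B → F → C.
It has 6 species and 5 links.

5 links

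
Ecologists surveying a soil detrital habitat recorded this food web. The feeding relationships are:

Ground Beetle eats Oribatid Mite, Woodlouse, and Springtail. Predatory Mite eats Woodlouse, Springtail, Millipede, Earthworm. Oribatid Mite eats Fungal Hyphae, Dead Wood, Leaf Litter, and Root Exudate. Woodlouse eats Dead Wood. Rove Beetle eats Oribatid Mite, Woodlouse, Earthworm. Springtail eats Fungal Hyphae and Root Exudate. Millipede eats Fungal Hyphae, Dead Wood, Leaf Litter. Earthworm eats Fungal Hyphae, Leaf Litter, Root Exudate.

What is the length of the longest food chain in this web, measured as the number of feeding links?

2 links

One longest chain: Dead Wood → Woodlouse → Predatory Mite.
It has 3 species and 2 links.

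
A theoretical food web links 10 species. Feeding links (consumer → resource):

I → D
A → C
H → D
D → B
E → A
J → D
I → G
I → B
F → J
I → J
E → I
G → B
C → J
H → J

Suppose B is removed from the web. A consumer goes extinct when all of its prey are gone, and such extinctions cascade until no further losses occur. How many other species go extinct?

Remove B.
Round 1: D (all prey gone), G (all prey gone) → extinct.
Round 2: J (all prey gone) → extinct.
Round 3: C (all prey gone), H (all prey gone), F (all prey gone), I (all prey gone) → extinct.
Round 4: A (all prey gone) → extinct.
Round 5: E (all prey gone) → extinct.
No further losses. Total secondary extinctions: 9.

9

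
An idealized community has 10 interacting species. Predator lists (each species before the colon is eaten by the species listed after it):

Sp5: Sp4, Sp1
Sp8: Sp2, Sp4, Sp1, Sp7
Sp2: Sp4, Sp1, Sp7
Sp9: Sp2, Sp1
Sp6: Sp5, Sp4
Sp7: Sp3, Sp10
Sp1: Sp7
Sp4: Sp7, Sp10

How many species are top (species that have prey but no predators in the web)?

Top species (has prey, but nothing eats it): Sp3, Sp10.
Count: 2.

2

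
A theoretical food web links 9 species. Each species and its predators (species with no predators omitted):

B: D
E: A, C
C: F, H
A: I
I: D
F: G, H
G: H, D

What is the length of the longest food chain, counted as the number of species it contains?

One longest chain: E → C → F → G → H.
It has 5 species and 4 links.

5 species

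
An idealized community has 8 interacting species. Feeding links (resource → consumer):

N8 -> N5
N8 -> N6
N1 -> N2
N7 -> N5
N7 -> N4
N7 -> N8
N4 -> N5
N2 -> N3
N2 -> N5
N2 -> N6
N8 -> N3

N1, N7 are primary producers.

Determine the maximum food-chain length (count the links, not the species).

2 links

One longest chain: N1 → N2 → N5.
It has 3 species and 2 links.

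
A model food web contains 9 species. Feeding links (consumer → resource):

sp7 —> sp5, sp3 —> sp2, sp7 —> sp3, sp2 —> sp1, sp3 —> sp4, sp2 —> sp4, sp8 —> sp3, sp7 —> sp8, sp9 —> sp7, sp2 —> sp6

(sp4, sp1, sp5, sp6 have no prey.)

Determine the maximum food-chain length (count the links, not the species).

One longest chain: sp4 → sp2 → sp3 → sp8 → sp7 → sp9.
It has 6 species and 5 links.

5 links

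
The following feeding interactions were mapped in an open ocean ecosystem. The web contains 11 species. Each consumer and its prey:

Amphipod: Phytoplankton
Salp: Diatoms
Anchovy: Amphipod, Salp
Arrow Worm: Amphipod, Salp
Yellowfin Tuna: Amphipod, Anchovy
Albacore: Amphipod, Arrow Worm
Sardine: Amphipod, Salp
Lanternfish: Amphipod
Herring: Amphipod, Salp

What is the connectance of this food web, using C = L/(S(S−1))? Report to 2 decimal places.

The web has S = 11 species and L = 15 feeding links.
C = L / (S(S−1)) = 15 / 110 = 0.1364 ≈ 0.14.

C = 0.14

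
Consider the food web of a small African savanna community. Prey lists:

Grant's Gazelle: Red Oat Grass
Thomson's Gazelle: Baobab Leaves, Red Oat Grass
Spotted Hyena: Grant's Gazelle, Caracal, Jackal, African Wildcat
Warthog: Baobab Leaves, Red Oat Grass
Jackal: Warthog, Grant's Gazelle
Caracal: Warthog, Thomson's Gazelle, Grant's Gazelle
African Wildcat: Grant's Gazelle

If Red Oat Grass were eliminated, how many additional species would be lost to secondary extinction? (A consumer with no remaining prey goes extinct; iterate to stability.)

Remove Red Oat Grass.
Round 1: Grant's Gazelle (all prey gone) → extinct.
Round 2: African Wildcat (all prey gone) → extinct.
No further losses. Total secondary extinctions: 2.

2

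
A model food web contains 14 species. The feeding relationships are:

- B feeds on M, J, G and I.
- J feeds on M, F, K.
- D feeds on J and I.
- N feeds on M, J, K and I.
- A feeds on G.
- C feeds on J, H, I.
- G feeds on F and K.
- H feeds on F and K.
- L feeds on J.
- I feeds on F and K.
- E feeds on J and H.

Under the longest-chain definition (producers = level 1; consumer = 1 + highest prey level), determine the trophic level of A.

Trophic level 3

K is a producer → level 1.
G eats K (level 1); other prey at levels: F 1 → level 2.
A eats G → level 3.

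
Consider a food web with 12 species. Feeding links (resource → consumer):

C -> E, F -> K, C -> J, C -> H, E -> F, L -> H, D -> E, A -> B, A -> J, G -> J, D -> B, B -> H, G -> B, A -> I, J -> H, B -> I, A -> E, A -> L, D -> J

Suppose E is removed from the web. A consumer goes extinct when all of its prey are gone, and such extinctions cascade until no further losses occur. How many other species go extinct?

2

Remove E.
Round 1: F (all prey gone) → extinct.
Round 2: K (all prey gone) → extinct.
No further losses. Total secondary extinctions: 2.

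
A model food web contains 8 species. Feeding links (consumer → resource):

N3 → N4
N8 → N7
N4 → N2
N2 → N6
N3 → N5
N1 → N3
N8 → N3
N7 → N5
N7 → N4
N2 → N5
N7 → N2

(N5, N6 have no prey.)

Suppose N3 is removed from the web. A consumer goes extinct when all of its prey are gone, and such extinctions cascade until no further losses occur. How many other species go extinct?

Remove N3.
Round 1: N1 (all prey gone) → extinct.
No further losses. Total secondary extinctions: 1.

1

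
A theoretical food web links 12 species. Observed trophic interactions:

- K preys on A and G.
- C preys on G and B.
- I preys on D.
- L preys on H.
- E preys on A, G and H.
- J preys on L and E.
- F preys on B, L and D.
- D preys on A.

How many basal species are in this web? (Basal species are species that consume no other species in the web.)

4

Basal species (no prey listed): G, H, A, B.
Count: 4.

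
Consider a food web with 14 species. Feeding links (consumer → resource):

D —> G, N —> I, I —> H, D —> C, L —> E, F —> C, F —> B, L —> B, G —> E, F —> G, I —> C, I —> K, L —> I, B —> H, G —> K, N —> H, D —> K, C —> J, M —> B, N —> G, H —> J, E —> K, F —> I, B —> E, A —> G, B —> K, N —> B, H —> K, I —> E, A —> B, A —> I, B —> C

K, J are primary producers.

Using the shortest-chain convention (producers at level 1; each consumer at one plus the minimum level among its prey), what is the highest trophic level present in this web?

3

Producers (level 1): K, J.
Following each consumer down to its lowest-level prey: K → B → M (levels 1 through 3).
All prey of M (B 2) are at level 2 or above, so M is at level 1 + 2 = 3.
Every consumer has at least one prey at level 2 or below, so none exceeds level 3.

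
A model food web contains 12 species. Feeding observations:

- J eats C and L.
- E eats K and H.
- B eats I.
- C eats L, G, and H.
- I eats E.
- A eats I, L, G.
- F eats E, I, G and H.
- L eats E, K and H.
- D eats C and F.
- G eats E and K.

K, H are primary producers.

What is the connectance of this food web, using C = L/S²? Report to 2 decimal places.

C = 0.16

The web has S = 12 species and L = 23 feeding links.
C = L / S² = 23 / 144 = 0.1597 ≈ 0.16.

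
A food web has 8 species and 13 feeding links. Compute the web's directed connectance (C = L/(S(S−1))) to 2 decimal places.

The web has S = 8 species and L = 13 feeding links.
C = L / (S(S−1)) = 13 / 56 = 0.2321 ≈ 0.23.

C = 0.23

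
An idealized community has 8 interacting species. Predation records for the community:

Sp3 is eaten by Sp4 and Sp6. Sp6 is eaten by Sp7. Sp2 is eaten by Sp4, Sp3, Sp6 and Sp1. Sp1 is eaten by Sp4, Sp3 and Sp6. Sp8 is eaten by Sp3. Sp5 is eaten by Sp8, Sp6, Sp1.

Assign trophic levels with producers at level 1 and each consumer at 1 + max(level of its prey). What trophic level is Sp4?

Trophic level 4

Sp5 is a producer → level 1.
Sp1 eats Sp5 (level 1); other prey at levels: Sp2 1 → level 2.
Sp3 eats Sp1 (level 2); other prey at levels: Sp2 1, Sp8 2 → level 3.
Sp4 eats Sp3 (level 3); other prey at levels: Sp2 1, Sp1 2 → level 4.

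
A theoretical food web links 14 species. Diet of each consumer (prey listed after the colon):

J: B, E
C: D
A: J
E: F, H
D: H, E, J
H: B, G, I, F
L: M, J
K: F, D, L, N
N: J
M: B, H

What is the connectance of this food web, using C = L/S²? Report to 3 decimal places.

C = 0.112

The web has S = 14 species and L = 22 feeding links.
C = L / S² = 22 / 196 = 0.1122 ≈ 0.112.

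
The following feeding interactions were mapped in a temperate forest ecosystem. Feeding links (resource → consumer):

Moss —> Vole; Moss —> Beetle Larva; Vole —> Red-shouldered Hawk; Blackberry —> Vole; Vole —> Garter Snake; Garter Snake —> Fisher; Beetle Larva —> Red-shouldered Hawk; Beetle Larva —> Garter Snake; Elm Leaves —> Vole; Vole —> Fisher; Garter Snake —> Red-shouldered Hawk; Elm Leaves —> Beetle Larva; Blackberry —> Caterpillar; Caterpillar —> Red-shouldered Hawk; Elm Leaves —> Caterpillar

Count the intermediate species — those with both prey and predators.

4

Intermediate species (has both prey and predators): Beetle Larva, Vole, Caterpillar, Garter Snake.
Count: 4.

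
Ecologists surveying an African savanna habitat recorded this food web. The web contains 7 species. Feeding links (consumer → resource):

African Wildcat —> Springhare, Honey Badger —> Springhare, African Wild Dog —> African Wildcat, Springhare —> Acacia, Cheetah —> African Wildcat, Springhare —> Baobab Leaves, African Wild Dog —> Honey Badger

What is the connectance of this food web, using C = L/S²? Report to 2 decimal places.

C = 0.14

The web has S = 7 species and L = 7 feeding links.
C = L / S² = 7 / 49 = 0.1429 ≈ 0.14.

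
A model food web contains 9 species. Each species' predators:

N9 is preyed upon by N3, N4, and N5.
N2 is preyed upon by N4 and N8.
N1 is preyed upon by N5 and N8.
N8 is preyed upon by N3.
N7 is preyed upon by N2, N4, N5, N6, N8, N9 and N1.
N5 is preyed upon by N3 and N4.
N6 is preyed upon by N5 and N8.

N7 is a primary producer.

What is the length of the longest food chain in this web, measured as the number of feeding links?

One longest chain: N7 → N9 → N5 → N4.
It has 4 species and 3 links.

3 links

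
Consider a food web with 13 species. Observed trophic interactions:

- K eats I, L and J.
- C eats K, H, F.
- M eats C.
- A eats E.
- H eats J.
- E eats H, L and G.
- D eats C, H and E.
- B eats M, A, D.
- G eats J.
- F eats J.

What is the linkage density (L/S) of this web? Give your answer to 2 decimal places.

L/S = 1.54

There are L = 20 links among S = 13 species.
L/S = 20/13 = 1.5385 ≈ 1.54.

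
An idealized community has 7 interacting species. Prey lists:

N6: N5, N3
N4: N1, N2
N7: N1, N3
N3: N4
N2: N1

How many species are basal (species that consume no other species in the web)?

2

Basal species (no prey listed): N5, N1.
Count: 2.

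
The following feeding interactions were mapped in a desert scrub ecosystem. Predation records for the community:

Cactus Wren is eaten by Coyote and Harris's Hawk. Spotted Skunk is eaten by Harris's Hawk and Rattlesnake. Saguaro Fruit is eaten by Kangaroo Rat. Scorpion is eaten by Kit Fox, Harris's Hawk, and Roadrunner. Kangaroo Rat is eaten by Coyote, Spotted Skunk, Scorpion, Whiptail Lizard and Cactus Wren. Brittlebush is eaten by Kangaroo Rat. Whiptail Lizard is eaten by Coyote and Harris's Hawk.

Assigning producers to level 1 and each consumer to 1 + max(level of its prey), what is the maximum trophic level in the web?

Producers (level 1): Saguaro Fruit, Brittlebush.
Saguaro Fruit → Kangaroo Rat → Scorpion → Roadrunner gives Roadrunner level 4.
No species has a prey at level 4, so no species reaches level 5.

4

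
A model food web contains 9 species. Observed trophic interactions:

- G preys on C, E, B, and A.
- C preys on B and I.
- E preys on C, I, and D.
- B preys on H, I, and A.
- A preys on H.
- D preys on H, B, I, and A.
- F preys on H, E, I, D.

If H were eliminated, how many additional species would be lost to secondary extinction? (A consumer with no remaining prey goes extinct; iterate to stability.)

Remove H.
Round 1: A (all prey gone) → extinct.
No further losses. Total secondary extinctions: 1.

1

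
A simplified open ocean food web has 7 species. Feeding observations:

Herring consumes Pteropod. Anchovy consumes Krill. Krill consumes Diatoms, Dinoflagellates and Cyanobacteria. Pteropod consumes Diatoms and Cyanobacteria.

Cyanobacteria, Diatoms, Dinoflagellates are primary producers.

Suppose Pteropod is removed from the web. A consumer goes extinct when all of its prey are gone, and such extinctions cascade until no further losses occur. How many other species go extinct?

1

Remove Pteropod.
Round 1: Herring (all prey gone) → extinct.
No further losses. Total secondary extinctions: 1.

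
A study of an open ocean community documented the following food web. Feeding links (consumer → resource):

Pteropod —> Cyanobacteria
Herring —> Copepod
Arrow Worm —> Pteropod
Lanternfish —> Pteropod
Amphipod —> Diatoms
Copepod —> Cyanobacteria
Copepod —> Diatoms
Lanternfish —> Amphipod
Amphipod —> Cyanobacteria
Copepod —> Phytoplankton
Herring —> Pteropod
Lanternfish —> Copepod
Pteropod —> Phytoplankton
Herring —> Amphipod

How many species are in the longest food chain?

3 species

One longest chain: Cyanobacteria → Amphipod → Lanternfish.
It has 3 species and 2 links.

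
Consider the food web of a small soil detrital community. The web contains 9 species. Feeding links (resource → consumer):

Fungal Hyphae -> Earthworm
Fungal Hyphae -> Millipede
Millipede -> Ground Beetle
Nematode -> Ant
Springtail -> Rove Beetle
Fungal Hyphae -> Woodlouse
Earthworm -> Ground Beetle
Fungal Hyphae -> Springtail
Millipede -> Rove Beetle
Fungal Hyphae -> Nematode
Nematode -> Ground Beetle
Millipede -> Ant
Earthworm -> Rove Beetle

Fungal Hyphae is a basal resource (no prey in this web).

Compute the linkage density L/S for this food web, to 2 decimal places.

L/S = 1.44

There are L = 13 links among S = 9 species.
L/S = 13/9 = 1.4444 ≈ 1.44.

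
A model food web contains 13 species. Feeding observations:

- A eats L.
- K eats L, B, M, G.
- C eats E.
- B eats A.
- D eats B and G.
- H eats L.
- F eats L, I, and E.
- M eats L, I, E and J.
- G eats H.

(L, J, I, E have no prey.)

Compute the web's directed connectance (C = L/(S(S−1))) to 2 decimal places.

C = 0.12

The web has S = 13 species and L = 18 feeding links.
C = L / (S(S−1)) = 18 / 156 = 0.1154 ≈ 0.12.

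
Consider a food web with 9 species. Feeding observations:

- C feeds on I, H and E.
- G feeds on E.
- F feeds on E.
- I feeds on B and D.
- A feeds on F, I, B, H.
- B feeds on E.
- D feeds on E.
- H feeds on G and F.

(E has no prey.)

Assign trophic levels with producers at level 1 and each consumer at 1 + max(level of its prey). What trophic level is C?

Trophic level 4

E is a producer → level 1.
D eats E → level 2.
I eats D (level 2); other prey at levels: B 2 → level 3.
C eats I (level 3); other prey at levels: E 1, H 3 → level 4.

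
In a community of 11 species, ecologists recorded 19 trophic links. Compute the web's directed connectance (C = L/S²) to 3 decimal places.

The web has S = 11 species and L = 19 feeding links.
C = L / S² = 19 / 121 = 0.1570 ≈ 0.157.

C = 0.157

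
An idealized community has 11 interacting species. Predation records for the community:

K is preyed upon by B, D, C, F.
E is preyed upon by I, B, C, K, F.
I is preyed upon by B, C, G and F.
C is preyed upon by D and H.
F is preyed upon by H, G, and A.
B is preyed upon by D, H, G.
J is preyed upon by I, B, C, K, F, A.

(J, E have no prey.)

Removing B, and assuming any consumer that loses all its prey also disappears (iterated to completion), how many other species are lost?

Remove B.
Every predator of it retains at least one other prey: G still has I, F; D still has K, C; H still has C, F.
No consumer loses all prey, so no secondary extinctions occur.

0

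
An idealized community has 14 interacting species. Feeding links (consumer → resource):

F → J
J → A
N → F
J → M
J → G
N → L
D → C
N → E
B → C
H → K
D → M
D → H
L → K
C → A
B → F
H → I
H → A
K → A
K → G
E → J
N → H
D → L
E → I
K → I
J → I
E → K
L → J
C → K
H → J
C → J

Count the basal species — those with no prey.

4

Basal species (no prey listed): G, M, A, I.
Count: 4.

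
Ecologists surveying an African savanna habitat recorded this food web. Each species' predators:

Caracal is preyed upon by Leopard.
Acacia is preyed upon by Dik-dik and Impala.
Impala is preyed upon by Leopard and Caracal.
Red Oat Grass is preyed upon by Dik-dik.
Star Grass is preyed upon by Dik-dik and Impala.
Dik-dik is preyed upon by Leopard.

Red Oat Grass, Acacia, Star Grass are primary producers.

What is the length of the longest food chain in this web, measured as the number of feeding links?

3 links

One longest chain: Acacia → Impala → Caracal → Leopard.
It has 4 species and 3 links.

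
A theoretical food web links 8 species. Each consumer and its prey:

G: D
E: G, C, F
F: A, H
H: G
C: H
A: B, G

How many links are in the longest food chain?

4 links

One longest chain: D → G → H → C → E.
It has 5 species and 4 links.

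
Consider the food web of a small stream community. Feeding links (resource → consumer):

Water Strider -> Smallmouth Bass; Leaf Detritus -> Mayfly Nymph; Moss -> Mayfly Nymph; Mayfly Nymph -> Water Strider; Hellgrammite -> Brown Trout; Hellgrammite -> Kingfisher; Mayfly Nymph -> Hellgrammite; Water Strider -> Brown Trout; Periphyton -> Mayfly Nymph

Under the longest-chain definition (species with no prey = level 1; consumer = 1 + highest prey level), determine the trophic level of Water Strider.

Periphyton has no prey (basal) → level 1.
Mayfly Nymph eats Periphyton (level 1); other prey at levels: Moss 1, Leaf Detritus 1 → level 2.
Water Strider eats Mayfly Nymph → level 3.

Trophic level 3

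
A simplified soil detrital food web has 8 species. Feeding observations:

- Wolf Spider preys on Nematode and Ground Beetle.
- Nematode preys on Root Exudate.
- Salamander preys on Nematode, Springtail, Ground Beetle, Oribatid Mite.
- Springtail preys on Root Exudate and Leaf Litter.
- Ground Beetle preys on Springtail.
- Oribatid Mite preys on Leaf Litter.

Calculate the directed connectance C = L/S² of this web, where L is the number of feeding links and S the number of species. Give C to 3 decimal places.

C = 0.172

The web has S = 8 species and L = 11 feeding links.
C = L / S² = 11 / 64 = 0.1719 ≈ 0.172.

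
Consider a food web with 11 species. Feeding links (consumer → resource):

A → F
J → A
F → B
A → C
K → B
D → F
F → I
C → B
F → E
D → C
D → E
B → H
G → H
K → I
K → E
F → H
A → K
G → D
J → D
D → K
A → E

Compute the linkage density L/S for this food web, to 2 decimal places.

There are L = 21 links among S = 11 species.
L/S = 21/11 = 1.9091 ≈ 1.91.

L/S = 1.91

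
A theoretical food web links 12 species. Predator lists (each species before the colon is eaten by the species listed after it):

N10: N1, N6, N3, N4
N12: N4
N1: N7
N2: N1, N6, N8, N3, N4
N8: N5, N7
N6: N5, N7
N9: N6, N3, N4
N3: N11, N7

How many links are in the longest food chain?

2 links

One longest chain: N2 → N3 → N11.
It has 3 species and 2 links.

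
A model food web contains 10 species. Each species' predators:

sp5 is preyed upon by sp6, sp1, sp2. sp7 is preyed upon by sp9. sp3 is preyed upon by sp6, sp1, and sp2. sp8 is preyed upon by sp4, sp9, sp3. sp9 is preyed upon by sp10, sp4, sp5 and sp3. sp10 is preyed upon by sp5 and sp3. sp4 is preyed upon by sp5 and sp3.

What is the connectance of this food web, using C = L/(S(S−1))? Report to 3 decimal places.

The web has S = 10 species and L = 18 feeding links.
C = L / (S(S−1)) = 18 / 90 = 0.2000 ≈ 0.200.

C = 0.200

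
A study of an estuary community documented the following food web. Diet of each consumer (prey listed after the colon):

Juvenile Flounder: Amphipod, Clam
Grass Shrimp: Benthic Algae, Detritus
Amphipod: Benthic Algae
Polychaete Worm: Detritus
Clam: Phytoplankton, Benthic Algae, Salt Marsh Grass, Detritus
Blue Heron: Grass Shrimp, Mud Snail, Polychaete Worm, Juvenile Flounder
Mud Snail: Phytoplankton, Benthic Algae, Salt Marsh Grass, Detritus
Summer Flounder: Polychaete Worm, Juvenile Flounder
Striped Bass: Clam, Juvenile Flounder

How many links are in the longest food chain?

3 links

One longest chain: Benthic Algae → Amphipod → Juvenile Flounder → Summer Flounder.
It has 4 species and 3 links.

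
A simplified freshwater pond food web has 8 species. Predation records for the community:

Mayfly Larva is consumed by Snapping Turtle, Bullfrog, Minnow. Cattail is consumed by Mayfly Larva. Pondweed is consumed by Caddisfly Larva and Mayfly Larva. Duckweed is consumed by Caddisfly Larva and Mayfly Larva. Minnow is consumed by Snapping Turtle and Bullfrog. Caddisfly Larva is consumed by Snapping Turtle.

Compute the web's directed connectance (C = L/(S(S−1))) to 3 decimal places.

C = 0.196

The web has S = 8 species and L = 11 feeding links.
C = L / (S(S−1)) = 11 / 56 = 0.1964 ≈ 0.196.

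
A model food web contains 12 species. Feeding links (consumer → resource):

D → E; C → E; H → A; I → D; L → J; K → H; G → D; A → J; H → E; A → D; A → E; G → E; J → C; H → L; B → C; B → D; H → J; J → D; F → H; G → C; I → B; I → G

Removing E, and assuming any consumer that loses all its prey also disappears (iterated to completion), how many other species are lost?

11

Remove E.
Round 1: C (all prey gone), D (all prey gone) → extinct.
Round 2: B (all prey gone), G (all prey gone), J (all prey gone) → extinct.
Round 3: I (all prey gone), A (all prey gone), L (all prey gone) → extinct.
Round 4: H (all prey gone) → extinct.
Round 5: K (all prey gone), F (all prey gone) → extinct.
No further losses. Total secondary extinctions: 11.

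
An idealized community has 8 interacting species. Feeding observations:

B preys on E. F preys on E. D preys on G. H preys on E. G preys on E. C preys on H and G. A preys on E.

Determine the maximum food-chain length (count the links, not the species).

2 links

One longest chain: E → G → C.
It has 3 species and 2 links.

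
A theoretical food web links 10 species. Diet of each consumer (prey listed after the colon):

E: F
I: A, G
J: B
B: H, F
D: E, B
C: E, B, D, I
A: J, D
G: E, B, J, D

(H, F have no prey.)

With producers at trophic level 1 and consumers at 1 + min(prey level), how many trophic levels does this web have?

Producers (level 1): H, F.
Following each consumer down to its lowest-level prey: F → E → G → I (levels 1 through 4).
All prey of I (G 3, A 4) are at level 3 or above, so I is at level 1 + 3 = 4.
Every consumer has at least one prey at level 3 or below, so none exceeds level 4.

4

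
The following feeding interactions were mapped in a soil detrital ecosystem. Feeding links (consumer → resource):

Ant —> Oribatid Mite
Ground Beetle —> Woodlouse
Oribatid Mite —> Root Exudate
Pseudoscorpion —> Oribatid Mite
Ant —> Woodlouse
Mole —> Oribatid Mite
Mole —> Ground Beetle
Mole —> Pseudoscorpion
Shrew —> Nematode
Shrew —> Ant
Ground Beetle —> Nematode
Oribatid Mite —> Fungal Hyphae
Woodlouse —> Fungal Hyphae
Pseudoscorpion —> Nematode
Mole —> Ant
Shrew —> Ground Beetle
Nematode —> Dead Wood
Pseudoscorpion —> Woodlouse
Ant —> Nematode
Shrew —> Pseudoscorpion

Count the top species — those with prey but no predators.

2

Top species (has prey, but nothing eats it): Mole, Shrew.
Count: 2.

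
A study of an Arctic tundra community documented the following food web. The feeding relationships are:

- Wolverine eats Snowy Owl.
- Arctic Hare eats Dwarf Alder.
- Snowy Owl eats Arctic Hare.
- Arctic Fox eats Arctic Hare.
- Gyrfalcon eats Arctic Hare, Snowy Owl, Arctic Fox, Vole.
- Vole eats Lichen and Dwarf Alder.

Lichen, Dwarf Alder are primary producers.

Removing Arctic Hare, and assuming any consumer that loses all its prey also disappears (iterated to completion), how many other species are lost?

Remove Arctic Hare.
Round 1: Snowy Owl (all prey gone), Arctic Fox (all prey gone) → extinct.
Round 2: Wolverine (all prey gone) → extinct.
No further losses. Total secondary extinctions: 3.

3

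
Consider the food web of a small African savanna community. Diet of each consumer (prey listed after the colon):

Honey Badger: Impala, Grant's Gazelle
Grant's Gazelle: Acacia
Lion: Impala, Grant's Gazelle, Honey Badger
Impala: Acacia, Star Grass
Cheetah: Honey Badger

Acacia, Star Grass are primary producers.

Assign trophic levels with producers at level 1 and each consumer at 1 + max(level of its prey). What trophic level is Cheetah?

Acacia is a producer → level 1.
Impala eats Acacia (level 1); other prey at levels: Star Grass 1 → level 2.
Honey Badger eats Impala (level 2); other prey at levels: Grant's Gazelle 2 → level 3.
Cheetah eats Honey Badger → level 4.

Trophic level 4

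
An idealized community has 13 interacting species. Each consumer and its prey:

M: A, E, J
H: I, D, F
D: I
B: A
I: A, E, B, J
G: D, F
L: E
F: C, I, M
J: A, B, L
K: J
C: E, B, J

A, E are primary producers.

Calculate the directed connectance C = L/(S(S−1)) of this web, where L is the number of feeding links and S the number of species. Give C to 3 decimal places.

The web has S = 13 species and L = 25 feeding links.
C = L / (S(S−1)) = 25 / 156 = 0.1603 ≈ 0.160.

C = 0.160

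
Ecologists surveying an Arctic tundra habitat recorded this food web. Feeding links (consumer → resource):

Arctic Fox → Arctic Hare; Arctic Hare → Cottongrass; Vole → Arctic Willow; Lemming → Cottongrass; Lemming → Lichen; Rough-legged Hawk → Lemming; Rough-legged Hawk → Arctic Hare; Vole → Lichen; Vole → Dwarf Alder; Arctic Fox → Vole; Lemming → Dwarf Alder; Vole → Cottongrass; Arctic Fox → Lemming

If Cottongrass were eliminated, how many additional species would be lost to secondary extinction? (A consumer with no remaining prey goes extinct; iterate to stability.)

Remove Cottongrass.
Round 1: Arctic Hare (all prey gone) → extinct.
No further losses. Total secondary extinctions: 1.

1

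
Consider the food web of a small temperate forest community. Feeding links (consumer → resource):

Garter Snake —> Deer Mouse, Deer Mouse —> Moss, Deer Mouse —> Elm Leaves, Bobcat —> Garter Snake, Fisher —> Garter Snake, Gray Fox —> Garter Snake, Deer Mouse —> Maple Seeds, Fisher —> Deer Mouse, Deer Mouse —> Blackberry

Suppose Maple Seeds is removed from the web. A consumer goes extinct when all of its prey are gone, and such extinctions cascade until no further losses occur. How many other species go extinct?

0

Remove Maple Seeds.
Every predator of it retains at least one other prey: Deer Mouse still has Moss, Blackberry, Elm Leaves.
No consumer loses all prey, so no secondary extinctions occur.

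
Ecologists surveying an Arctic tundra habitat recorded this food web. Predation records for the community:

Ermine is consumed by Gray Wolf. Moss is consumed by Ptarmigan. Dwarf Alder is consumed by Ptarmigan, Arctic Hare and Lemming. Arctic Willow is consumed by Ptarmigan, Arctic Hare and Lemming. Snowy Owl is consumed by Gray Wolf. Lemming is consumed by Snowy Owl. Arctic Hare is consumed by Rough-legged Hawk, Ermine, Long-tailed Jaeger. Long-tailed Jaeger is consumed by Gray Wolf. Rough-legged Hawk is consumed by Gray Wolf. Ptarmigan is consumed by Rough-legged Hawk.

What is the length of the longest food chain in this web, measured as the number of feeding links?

3 links

One longest chain: Dwarf Alder → Arctic Hare → Rough-legged Hawk → Gray Wolf.
It has 4 species and 3 links.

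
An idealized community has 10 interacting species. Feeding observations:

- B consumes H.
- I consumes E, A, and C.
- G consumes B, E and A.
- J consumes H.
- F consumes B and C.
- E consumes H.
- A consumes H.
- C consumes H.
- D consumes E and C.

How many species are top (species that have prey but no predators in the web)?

Top species (has prey, but nothing eats it): J, F, D, I, G.
Count: 5.

5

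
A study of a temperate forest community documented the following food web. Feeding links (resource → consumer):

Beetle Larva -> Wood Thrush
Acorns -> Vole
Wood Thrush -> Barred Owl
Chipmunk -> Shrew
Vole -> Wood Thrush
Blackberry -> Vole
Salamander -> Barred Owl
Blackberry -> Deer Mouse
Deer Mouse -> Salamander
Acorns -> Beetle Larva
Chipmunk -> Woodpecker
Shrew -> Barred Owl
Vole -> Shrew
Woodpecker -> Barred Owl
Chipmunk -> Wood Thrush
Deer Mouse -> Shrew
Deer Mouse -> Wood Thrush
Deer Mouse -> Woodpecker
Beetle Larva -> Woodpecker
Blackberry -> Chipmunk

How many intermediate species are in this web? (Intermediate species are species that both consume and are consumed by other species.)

Intermediate species (has both prey and predators): Deer Mouse, Vole, Chipmunk, Beetle Larva, Shrew, Salamander, Wood Thrush, Woodpecker.
Count: 8.

8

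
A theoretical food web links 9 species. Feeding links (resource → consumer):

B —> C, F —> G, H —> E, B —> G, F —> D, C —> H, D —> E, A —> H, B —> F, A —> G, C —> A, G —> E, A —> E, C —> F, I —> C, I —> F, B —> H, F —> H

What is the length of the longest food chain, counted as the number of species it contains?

5 species

One longest chain: I → C → F → D → E.
It has 5 species and 4 links.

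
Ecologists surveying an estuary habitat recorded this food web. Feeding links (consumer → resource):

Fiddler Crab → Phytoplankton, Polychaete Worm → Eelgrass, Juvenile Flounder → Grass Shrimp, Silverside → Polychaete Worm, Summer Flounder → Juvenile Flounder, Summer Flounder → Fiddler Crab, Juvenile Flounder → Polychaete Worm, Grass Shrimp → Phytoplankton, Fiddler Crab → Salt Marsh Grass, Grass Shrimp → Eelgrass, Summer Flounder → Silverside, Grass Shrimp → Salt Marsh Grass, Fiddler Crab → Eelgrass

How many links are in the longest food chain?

One longest chain: Eelgrass → Polychaete Worm → Silverside → Summer Flounder.
It has 4 species and 3 links.

3 links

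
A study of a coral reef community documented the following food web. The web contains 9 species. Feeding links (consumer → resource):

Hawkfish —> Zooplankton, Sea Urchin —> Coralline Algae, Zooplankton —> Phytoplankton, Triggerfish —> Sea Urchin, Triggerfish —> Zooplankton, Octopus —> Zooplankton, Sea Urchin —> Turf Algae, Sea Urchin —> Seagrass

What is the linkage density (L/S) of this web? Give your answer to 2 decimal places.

L/S = 0.89

There are L = 8 links among S = 9 species.
L/S = 8/9 = 0.8889 ≈ 0.89.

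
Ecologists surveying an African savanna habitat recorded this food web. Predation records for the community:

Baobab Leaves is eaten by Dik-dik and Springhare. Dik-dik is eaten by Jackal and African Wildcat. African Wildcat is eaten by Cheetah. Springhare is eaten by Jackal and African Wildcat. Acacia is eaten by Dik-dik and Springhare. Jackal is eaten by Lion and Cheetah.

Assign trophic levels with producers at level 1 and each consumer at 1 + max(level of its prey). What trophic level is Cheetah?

Baobab Leaves is a producer → level 1.
Dik-dik eats Baobab Leaves (level 1); other prey at levels: Acacia 1 → level 2.
Jackal eats Dik-dik (level 2); other prey at levels: Springhare 2 → level 3.
Cheetah eats Jackal (level 3); other prey at levels: African Wildcat 3 → level 4.

Trophic level 4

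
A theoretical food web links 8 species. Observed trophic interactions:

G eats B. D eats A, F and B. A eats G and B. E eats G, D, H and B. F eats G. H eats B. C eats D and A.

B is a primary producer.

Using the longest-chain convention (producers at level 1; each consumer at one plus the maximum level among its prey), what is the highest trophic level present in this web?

5

Producers (level 1): B.
B → G → F → D → E gives E level 5.
No species has a prey at level 5, so no species reaches level 6.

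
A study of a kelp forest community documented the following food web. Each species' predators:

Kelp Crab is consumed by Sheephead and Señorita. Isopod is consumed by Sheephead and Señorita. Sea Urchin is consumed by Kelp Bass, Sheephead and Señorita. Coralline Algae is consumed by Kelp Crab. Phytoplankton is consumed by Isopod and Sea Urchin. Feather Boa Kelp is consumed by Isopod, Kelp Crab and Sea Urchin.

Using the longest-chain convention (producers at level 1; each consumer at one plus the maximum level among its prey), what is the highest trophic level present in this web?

3

Producers (level 1): Feather Boa Kelp, Coralline Algae, Phytoplankton.
Feather Boa Kelp → Sea Urchin → Señorita gives Señorita level 3.
No species has a prey at level 3, so no species reaches level 4.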